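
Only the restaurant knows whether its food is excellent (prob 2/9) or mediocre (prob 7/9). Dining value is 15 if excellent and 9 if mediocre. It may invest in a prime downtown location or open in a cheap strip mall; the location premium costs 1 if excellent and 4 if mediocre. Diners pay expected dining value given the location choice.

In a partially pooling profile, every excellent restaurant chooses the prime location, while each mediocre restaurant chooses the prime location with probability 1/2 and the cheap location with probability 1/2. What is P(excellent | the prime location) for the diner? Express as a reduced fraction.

4/11

P(the prime location) = (2/9)·1 + (7/9)·(1/2) = 11/18.
By Bayes' rule, P(excellent | the prime location) = (2/9) / (11/18) = 4/11.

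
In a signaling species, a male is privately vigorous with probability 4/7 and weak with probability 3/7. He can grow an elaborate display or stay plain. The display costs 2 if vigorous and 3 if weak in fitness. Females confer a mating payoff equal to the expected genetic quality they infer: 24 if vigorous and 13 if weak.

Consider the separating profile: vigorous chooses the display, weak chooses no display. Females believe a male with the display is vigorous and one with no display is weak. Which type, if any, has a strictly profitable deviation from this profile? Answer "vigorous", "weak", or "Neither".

weak

The display pays 24; no display pays 13.
vigorous: assigned the display, nets 24 − 2 = 22; deviating to no display nets 13.
weak: assigned no display, nets 13; deviating to the display nets 24 − 3 = 21.
The weak type gains 8 by deviating.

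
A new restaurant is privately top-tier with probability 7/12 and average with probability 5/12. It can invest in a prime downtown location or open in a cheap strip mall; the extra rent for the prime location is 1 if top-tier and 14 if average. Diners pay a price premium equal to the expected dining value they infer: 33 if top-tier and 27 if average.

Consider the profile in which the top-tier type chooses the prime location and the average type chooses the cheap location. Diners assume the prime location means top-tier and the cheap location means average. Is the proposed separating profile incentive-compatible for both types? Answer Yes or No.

Under these beliefs, the prime location earns price premium 33 and the cheap location earns price premium 27.
top-tier: the prime location nets 33 − 1 = 32; the cheap location nets 27. top-tier prefers the prime location.
average: the prime location nets 33 − 14 = 19; the cheap location nets 27. average prefers the cheap location.
Neither type deviates, so the separating profile is an equilibrium.

Yes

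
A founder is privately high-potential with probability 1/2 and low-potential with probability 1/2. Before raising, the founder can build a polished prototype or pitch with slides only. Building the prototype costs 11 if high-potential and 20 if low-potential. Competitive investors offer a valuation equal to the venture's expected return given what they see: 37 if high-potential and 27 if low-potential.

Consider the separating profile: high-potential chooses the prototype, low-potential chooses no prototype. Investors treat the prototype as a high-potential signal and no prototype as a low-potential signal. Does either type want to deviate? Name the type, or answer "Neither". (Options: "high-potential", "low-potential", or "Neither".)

high-potential

The prototype pays 37; no prototype pays 27.
high-potential: assigned the prototype, nets 37 − 11 = 26; deviating to no prototype nets 27.
low-potential: assigned no prototype, nets 27; deviating to the prototype nets 37 − 20 = 17.
The high-potential type gains 1 by deviating.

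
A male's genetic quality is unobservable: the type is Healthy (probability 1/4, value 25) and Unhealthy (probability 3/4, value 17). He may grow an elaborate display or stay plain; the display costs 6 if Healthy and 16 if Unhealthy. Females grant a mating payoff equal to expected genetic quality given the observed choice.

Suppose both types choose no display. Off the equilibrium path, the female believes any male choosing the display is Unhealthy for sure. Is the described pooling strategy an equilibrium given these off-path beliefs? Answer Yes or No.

On path, the female holds the prior and pays 1/4·25 + 3/4·17 = 19. Off path (the display), believing Unhealthy, it pays 17.
Healthy: no display nets 19; the display nets 17 − 6 = 11. Healthy stays.
Unhealthy: no display nets 19; the display nets 17 − 16 = 1. Unhealthy stays.
No type deviates, so pooling is sustained.

Yes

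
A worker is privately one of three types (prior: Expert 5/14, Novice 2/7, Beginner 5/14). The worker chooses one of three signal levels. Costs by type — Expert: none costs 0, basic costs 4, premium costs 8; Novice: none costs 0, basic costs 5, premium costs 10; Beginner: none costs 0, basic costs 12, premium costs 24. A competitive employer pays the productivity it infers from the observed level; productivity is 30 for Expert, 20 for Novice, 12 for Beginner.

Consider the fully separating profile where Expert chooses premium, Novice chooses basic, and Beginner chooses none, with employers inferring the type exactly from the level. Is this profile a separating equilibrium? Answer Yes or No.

Separating wages: premium → 30, basic → 20, none → 12.
Expert (assigned premium): none: 12 − 0 = 12; basic: 20 − 4 = 16; premium: 30 − 8 = 22. Expert stays.
Novice (assigned basic): none: 12 − 0 = 12; basic: 20 − 5 = 15; premium: 30 − 10 = 20. Novice prefers premium.
Beginner (assigned none): none: 12 − 0 = 12; basic: 20 − 12 = 8; premium: 30 − 24 = 6. Beginner stays.
At least one type deviates; the separating profile fails.

No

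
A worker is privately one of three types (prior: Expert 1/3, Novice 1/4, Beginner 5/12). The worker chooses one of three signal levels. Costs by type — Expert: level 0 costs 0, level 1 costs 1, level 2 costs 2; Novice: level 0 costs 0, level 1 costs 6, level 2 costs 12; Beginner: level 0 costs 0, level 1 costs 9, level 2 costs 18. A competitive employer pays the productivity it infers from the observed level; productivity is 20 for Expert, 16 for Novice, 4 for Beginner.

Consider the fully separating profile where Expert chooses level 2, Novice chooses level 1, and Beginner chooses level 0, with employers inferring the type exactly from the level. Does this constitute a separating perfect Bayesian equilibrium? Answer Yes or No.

No

Separating wages: level 2 → 20, level 1 → 16, level 0 → 4.
Expert (assigned level 2): level 0: 4 − 0 = 4; level 1: 16 − 1 = 15; level 2: 20 − 2 = 18. Expert stays.
Novice (assigned level 1): level 0: 4 − 0 = 4; level 1: 16 − 6 = 10; level 2: 20 − 12 = 8. Novice stays.
Beginner (assigned level 0): level 0: 4 − 0 = 4; level 1: 16 − 9 = 7; level 2: 20 − 18 = 2. Beginner prefers level 1.
At least one type deviates; the separating profile fails.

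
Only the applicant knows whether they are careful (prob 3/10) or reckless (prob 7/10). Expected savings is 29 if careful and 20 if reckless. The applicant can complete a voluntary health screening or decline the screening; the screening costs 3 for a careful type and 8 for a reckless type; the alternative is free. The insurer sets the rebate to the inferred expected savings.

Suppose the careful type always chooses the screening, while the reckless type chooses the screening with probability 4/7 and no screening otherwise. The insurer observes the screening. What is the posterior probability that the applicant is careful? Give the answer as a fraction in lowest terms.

3/7

P(the screening) = (3/10)·1 + (7/10)·(4/7) = 7/10.
By Bayes' rule, P(careful | the screening) = (3/10) / (7/10) = 3/7.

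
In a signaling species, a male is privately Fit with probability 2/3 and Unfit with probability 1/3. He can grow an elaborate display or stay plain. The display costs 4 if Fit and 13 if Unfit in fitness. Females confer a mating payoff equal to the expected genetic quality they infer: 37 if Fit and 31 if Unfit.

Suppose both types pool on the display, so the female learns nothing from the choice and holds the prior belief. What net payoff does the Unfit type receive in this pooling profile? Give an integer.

22

Pooled mating payoff = 2/3·37 + 1/3·31 = 35.
Unfit pays cost 13 for the display, so net payoff = 35 − 13 = 22.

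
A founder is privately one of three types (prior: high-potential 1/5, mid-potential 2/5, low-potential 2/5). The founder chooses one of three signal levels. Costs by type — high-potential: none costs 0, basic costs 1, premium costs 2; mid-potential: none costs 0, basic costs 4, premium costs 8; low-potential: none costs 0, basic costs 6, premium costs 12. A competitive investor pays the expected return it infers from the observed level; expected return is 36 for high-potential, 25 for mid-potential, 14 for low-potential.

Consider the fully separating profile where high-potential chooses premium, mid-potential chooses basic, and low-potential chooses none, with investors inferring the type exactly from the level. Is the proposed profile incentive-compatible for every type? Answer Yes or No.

Separating valuations: premium → 36, basic → 25, none → 14.
high-potential (assigned premium): none: 14 − 0 = 14; basic: 25 − 1 = 24; premium: 36 − 2 = 34. high-potential stays.
mid-potential (assigned basic): none: 14 − 0 = 14; basic: 25 − 4 = 21; premium: 36 − 8 = 28. mid-potential prefers premium.
low-potential (assigned none): none: 14 − 0 = 14; basic: 25 − 6 = 19; premium: 36 − 12 = 24. low-potential prefers premium.
At least one type deviates; the separating profile fails.

No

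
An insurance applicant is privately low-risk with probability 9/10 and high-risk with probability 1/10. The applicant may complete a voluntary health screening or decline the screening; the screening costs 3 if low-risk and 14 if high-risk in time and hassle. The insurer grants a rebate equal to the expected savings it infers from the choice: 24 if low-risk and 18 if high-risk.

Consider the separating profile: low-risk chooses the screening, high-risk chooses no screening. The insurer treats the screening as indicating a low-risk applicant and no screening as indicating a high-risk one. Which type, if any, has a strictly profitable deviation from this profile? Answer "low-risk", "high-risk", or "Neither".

Neither

The screening pays 24; no screening pays 18.
low-risk: assigned the screening, nets 24 − 3 = 21; deviating to no screening nets 18.
high-risk: assigned no screening, nets 18; deviating to the screening nets 24 − 14 = 10.
Both types strictly prefer their assigned action; no profitable deviation.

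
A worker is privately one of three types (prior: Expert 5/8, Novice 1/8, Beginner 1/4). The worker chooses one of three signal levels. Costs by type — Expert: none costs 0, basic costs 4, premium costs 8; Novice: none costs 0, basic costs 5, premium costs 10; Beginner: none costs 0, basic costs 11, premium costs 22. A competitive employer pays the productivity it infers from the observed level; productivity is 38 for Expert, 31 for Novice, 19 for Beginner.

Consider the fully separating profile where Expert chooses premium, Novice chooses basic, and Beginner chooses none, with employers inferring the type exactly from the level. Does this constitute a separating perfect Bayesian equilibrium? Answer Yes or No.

No

Separating wages: premium → 38, basic → 31, none → 19.
Expert (assigned premium): none: 19 − 0 = 19; basic: 31 − 4 = 27; premium: 38 − 8 = 30. Expert stays.
Novice (assigned basic): none: 19 − 0 = 19; basic: 31 − 5 = 26; premium: 38 − 10 = 28. Novice prefers premium.
Beginner (assigned none): none: 19 − 0 = 19; basic: 31 − 11 = 20; premium: 38 − 22 = 16. Beginner prefers basic.
At least one type deviates; the separating profile fails.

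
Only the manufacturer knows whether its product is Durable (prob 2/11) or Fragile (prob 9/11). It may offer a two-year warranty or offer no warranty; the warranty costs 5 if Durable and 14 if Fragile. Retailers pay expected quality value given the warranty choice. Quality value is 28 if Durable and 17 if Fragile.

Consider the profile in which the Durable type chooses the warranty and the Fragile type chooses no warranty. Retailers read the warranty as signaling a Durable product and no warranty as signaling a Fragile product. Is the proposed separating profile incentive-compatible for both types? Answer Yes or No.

Yes

Under these beliefs, the warranty earns price 28 and no warranty earns price 17.
Durable: the warranty nets 28 − 5 = 23; no warranty nets 17. Durable prefers the warranty.
Fragile: the warranty nets 28 − 14 = 14; no warranty nets 17. Fragile prefers no warranty.
Neither type deviates, so the separating profile is an equilibrium.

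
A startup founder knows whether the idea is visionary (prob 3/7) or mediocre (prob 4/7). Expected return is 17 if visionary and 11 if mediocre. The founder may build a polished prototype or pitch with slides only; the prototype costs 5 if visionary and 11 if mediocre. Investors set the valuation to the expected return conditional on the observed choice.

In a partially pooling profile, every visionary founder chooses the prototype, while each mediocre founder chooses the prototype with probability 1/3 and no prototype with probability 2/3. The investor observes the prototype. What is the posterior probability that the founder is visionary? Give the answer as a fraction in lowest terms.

9/13

P(the prototype) = (3/7)·1 + (4/7)·(1/3) = 13/21.
By Bayes' rule, P(visionary | the prototype) = (3/7) / (13/21) = 9/13.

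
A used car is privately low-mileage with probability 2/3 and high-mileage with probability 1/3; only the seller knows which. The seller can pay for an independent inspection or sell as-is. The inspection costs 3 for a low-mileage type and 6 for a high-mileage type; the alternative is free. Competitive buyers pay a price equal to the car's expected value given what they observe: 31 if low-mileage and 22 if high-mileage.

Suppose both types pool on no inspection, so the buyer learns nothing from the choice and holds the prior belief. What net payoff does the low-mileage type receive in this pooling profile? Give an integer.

28

Pooled price = 2/3·31 + 1/3·22 = 28.
low-mileage pays no cost for no inspection, so net payoff = 28.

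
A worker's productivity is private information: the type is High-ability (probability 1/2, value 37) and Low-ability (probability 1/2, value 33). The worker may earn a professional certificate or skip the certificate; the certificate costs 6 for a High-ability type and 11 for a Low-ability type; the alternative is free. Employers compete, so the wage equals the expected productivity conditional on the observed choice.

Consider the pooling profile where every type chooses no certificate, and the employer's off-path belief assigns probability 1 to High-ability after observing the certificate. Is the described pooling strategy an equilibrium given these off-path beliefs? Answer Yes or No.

On path, the employer holds the prior and pays 1/2·37 + 1/2·33 = 35. Off path (the certificate), believing High-ability, it pays 37.
High-ability: no certificate nets 35; the certificate nets 37 − 6 = 31. High-ability stays.
Low-ability: no certificate nets 35; the certificate nets 37 − 11 = 26. Low-ability stays.
No type deviates, so pooling is sustained.

Yes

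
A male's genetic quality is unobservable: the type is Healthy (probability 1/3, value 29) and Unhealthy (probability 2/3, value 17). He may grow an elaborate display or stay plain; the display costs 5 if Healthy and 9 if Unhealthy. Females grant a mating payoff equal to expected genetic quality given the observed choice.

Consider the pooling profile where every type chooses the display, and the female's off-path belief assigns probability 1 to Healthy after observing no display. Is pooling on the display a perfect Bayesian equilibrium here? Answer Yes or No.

On path, the female holds the prior and pays 1/3·29 + 2/3·17 = 21. Off path (no display), believing Healthy, it pays 29.
Healthy: the display nets 21 − 5 = 16; no display nets 29. Healthy would deviate.
Unhealthy: the display nets 21 − 9 = 12; no display nets 29. Unhealthy would deviate.
A type deviates, so pooling fails.

No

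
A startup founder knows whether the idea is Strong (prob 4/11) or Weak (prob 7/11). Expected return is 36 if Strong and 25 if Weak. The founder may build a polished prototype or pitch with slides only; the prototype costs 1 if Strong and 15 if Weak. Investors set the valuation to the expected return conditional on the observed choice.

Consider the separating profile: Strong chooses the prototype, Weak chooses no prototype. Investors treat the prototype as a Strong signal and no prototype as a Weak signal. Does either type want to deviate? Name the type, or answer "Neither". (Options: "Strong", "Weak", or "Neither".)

The prototype pays 36; no prototype pays 25.
Strong: assigned the prototype, nets 36 − 1 = 35; deviating to no prototype nets 25.
Weak: assigned no prototype, nets 25; deviating to the prototype nets 36 − 15 = 21.
Both types strictly prefer their assigned action; no profitable deviation.

Neither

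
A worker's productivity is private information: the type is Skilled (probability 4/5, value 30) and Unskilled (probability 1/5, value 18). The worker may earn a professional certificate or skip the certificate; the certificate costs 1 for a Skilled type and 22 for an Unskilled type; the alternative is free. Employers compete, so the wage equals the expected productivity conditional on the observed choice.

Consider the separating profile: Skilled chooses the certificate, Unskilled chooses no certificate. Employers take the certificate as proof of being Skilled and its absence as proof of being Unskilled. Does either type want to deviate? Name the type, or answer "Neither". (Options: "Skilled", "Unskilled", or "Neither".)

The certificate pays 30; no certificate pays 18.
Skilled: assigned the certificate, nets 30 − 1 = 29; deviating to no certificate nets 18.
Unskilled: assigned no certificate, nets 18; deviating to the certificate nets 30 − 22 = 8.
Both types strictly prefer their assigned action; no profitable deviation.

Neither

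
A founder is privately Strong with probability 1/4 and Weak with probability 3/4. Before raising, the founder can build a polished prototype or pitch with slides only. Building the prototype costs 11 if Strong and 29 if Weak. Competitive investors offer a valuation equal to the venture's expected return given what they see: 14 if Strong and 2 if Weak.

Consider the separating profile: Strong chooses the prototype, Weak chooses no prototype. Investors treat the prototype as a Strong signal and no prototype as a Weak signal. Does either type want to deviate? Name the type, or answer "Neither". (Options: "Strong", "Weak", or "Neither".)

Neither

The prototype pays 14; no prototype pays 2.
Strong: assigned the prototype, nets 14 − 11 = 3; deviating to no prototype nets 2.
Weak: assigned no prototype, nets 2; deviating to the prototype nets 14 − 29 = -15.
Both types strictly prefer their assigned action; no profitable deviation.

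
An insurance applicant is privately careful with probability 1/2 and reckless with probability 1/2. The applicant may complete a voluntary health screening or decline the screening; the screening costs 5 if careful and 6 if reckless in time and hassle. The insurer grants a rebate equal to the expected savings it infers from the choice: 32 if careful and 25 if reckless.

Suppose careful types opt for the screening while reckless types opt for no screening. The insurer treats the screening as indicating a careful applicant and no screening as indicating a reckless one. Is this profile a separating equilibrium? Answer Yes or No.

Under these beliefs, the screening earns rebate 32 and no screening earns rebate 25.
careful: the screening nets 32 − 5 = 27; no screening nets 25. careful prefers the screening.
reckless: the screening nets 32 − 6 = 26; no screening nets 25. reckless would deviate to the screening.
reckless has a profitable deviation, so the profile is not an equilibrium.

No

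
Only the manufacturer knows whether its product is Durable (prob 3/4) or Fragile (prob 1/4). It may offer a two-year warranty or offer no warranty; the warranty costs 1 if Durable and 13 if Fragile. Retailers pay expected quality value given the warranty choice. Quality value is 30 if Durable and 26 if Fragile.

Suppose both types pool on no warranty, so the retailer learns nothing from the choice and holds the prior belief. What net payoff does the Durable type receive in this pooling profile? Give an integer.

Pooled price = 3/4·30 + 1/4·26 = 29.
Durable pays no cost for no warranty, so net payoff = 29.

29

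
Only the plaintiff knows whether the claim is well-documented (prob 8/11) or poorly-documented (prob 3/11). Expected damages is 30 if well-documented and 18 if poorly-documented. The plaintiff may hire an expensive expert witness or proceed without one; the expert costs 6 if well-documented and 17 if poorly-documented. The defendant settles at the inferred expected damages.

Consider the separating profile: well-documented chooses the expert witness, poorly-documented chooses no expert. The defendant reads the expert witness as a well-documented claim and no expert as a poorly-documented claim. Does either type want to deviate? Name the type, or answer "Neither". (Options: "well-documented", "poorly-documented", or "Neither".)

Neither

The expert witness pays 30; no expert pays 18.
well-documented: assigned the expert witness, nets 30 − 6 = 24; deviating to no expert nets 18.
poorly-documented: assigned no expert, nets 18; deviating to the expert witness nets 30 − 17 = 13.
Both types strictly prefer their assigned action; no profitable deviation.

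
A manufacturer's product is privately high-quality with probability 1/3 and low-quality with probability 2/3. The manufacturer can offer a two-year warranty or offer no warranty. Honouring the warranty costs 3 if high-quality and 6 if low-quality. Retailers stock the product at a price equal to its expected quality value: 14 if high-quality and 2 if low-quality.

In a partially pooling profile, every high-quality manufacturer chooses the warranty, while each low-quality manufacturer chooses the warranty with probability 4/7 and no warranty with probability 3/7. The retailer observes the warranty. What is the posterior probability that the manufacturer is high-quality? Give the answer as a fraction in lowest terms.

7/15

P(the warranty) = (1/3)·1 + (2/3)·(4/7) = 5/7.
By Bayes' rule, P(high-quality | the warranty) = (1/3) / (5/7) = 7/15.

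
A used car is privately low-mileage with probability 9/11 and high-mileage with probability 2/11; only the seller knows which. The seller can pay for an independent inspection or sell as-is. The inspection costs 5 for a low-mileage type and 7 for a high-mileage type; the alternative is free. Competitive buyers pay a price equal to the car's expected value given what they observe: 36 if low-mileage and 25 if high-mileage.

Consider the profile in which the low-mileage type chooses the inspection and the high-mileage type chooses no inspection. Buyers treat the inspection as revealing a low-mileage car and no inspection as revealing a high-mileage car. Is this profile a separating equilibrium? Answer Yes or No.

No

Under these beliefs, the inspection earns price 36 and no inspection earns price 25.
low-mileage: the inspection nets 36 − 5 = 31; no inspection nets 25. low-mileage prefers the inspection.
high-mileage: the inspection nets 36 − 7 = 29; no inspection nets 25. high-mileage would deviate to the inspection.
high-mileage has a profitable deviation, so the profile is not an equilibrium.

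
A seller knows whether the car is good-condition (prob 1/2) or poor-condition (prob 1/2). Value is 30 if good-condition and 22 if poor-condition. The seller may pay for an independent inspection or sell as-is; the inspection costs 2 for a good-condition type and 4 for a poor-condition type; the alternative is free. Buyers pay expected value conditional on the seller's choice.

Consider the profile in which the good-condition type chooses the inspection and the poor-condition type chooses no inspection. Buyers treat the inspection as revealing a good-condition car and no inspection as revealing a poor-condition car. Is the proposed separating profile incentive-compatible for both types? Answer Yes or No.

No

Under these beliefs, the inspection earns price 30 and no inspection earns price 22.
good-condition: the inspection nets 30 − 2 = 28; no inspection nets 22. good-condition prefers the inspection.
poor-condition: the inspection nets 30 − 4 = 26; no inspection nets 22. poor-condition would deviate to the inspection.
poor-condition has a profitable deviation, so the profile is not an equilibrium.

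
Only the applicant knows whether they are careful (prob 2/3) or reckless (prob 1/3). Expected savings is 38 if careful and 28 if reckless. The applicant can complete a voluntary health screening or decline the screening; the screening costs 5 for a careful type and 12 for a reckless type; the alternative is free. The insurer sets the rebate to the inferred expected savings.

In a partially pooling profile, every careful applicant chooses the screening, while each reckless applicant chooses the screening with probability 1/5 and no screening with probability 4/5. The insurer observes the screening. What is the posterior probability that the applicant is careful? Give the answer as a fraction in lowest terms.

P(the screening) = (2/3)·1 + (1/3)·(1/5) = 11/15.
By Bayes' rule, P(careful | the screening) = (2/3) / (11/15) = 10/11.

10/11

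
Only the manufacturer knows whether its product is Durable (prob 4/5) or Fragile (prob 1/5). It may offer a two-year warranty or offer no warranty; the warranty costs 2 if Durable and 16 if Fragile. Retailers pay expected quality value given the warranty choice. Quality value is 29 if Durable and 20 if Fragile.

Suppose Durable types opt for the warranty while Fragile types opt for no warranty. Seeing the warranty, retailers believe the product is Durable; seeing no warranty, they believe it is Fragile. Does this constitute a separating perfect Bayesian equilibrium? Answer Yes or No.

Under these beliefs, the warranty earns price 29 and no warranty earns price 20.
Durable: the warranty nets 29 − 2 = 27; no warranty nets 20. Durable prefers the warranty.
Fragile: the warranty nets 29 − 16 = 13; no warranty nets 20. Fragile prefers no warranty.
Neither type deviates, so the separating profile is an equilibrium.

Yes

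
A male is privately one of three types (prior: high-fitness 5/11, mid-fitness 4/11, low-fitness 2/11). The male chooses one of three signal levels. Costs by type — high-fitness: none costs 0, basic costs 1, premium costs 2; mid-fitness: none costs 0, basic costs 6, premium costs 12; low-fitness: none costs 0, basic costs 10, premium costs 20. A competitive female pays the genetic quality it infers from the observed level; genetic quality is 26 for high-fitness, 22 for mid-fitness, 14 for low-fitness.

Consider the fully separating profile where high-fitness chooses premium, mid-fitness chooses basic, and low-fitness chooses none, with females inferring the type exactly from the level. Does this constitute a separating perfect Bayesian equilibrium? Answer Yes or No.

Yes

Separating mating payoffs: premium → 26, basic → 22, none → 14.
high-fitness (assigned premium): none: 14 − 0 = 14; basic: 22 − 1 = 21; premium: 26 − 2 = 24. high-fitness stays.
mid-fitness (assigned basic): none: 14 − 0 = 14; basic: 22 − 6 = 16; premium: 26 − 12 = 14. mid-fitness stays.
low-fitness (assigned none): none: 14 − 0 = 14; basic: 22 − 10 = 12; premium: 26 − 20 = 6. low-fitness stays.
Every type prefers its assigned level; separation holds.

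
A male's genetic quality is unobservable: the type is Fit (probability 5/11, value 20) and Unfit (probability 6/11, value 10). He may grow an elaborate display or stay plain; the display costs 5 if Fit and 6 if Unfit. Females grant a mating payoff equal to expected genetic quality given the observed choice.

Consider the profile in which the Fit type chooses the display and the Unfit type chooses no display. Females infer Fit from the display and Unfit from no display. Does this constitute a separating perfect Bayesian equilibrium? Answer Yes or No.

No

Under these beliefs, the display earns mating payoff 20 and no display earns mating payoff 10.
Fit: the display nets 20 − 5 = 15; no display nets 10. Fit prefers the display.
Unfit: the display nets 20 − 6 = 14; no display nets 10. Unfit would deviate to the display.
Unfit has a profitable deviation, so the profile is not an equilibrium.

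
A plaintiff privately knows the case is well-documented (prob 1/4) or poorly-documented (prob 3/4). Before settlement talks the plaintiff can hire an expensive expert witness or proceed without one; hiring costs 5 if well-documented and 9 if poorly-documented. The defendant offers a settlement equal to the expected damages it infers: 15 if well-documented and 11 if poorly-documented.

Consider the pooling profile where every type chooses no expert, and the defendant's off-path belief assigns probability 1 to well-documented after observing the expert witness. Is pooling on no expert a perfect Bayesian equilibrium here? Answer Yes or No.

On path, the defendant holds the prior and pays 1/4·15 + 3/4·11 = 12. Off path (the expert witness), believing well-documented, it pays 15.
well-documented: no expert nets 12; the expert witness nets 15 − 5 = 10. well-documented stays.
poorly-documented: no expert nets 12; the expert witness nets 15 − 9 = 6. poorly-documented stays.
No type deviates, so pooling is sustained.

Yes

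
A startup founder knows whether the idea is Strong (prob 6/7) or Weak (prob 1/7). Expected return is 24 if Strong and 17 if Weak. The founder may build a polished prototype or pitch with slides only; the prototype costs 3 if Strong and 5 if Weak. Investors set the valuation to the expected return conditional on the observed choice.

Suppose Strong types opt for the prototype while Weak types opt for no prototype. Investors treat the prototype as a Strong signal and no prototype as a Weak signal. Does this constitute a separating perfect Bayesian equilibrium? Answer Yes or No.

No

Under these beliefs, the prototype earns valuation 24 and no prototype earns valuation 17.
Strong: the prototype nets 24 − 3 = 21; no prototype nets 17. Strong prefers the prototype.
Weak: the prototype nets 24 − 5 = 19; no prototype nets 17. Weak would deviate to the prototype.
Weak has a profitable deviation, so the profile is not an equilibrium.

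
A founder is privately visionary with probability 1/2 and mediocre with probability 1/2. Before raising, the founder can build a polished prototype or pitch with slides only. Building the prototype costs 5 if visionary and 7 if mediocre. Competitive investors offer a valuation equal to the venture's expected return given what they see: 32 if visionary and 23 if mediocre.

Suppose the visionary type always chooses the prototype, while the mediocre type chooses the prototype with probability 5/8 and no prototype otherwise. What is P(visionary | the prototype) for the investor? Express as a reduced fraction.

8/13

P(the prototype) = (1/2)·1 + (1/2)·(5/8) = 13/16.
By Bayes' rule, P(visionary | the prototype) = (1/2) / (13/16) = 8/13.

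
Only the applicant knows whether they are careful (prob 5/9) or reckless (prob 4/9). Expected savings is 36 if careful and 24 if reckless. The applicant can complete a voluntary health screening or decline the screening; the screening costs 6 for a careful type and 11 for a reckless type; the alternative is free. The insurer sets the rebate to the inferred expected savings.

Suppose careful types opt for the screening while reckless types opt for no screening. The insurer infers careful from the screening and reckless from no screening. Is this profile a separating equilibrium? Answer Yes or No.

No

Under these beliefs, the screening earns rebate 36 and no screening earns rebate 24.
careful: the screening nets 36 − 6 = 30; no screening nets 24. careful prefers the screening.
reckless: the screening nets 36 − 11 = 25; no screening nets 24. reckless would deviate to the screening.
reckless has a profitable deviation, so the profile is not an equilibrium.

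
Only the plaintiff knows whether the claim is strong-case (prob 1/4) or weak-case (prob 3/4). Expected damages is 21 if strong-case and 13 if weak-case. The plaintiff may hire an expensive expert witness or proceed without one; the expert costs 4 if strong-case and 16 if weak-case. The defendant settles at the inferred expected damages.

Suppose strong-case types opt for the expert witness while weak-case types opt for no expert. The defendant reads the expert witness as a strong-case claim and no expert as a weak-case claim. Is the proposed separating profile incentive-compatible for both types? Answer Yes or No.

Yes

Under these beliefs, the expert witness earns settlement 21 and no expert earns settlement 13.
strong-case: the expert witness nets 21 − 4 = 17; no expert nets 13. strong-case prefers the expert witness.
weak-case: the expert witness nets 21 − 16 = 5; no expert nets 13. weak-case prefers no expert.
Neither type deviates, so the separating profile is an equilibrium.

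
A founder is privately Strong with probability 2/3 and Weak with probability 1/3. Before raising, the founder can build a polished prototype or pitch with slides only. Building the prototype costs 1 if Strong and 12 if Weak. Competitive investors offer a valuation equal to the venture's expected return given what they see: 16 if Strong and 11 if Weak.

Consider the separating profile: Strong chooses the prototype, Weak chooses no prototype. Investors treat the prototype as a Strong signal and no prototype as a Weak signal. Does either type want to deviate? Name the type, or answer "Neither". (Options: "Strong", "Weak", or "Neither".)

The prototype pays 16; no prototype pays 11.
Strong: assigned the prototype, nets 16 − 1 = 15; deviating to no prototype nets 11.
Weak: assigned no prototype, nets 11; deviating to the prototype nets 16 − 12 = 4.
Both types strictly prefer their assigned action; no profitable deviation.

Neither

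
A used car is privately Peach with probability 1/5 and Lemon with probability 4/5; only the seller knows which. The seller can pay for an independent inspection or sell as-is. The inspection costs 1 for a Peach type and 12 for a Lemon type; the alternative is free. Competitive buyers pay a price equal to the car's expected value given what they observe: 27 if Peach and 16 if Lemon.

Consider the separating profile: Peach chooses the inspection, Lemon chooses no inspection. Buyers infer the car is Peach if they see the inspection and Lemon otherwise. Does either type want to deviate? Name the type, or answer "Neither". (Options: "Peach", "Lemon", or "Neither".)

The inspection pays 27; no inspection pays 16.
Peach: assigned the inspection, nets 27 − 1 = 26; deviating to no inspection nets 16.
Lemon: assigned no inspection, nets 16; deviating to the inspection nets 27 − 12 = 15.
Both types strictly prefer their assigned action; no profitable deviation.

Neither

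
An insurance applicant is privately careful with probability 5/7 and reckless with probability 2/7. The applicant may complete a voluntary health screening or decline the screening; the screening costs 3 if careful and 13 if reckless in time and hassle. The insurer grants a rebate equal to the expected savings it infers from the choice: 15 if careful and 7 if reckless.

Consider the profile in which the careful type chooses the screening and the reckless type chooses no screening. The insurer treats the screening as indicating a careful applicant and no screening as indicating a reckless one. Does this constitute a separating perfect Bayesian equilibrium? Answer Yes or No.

Under these beliefs, the screening earns rebate 15 and no screening earns rebate 7.
careful: the screening nets 15 − 3 = 12; no screening nets 7. careful prefers the screening.
reckless: the screening nets 15 − 13 = 2; no screening nets 7. reckless prefers no screening.
Neither type deviates, so the separating profile is an equilibrium.

Yes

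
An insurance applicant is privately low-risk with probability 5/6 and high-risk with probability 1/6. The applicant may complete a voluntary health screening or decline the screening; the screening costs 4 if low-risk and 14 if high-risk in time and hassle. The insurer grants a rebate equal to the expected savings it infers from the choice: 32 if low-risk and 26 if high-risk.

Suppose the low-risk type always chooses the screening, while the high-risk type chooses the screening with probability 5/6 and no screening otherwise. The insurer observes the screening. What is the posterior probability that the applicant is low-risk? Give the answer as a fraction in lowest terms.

P(the screening) = (5/6)·1 + (1/6)·(5/6) = 35/36.
By Bayes' rule, P(low-risk | the screening) = (5/6) / (35/36) = 6/7.

6/7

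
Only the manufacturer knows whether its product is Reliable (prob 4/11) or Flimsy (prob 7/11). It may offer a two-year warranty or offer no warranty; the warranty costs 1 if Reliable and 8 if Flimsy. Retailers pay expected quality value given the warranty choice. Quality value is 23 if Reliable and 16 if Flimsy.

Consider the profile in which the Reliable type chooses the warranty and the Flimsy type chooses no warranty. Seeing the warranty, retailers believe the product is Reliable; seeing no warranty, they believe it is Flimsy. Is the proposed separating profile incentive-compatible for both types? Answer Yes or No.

Under these beliefs, the warranty earns price 23 and no warranty earns price 16.
Reliable: the warranty nets 23 − 1 = 22; no warranty nets 16. Reliable prefers the warranty.
Flimsy: the warranty nets 23 − 8 = 15; no warranty nets 16. Flimsy prefers no warranty.
Neither type deviates, so the separating profile is an equilibrium.

Yes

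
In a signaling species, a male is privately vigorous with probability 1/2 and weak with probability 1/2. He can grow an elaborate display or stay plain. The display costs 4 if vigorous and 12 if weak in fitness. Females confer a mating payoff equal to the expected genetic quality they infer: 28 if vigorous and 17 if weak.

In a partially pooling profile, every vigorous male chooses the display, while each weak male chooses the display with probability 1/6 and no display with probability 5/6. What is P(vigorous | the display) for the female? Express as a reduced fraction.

6/7

P(the display) = (1/2)·1 + (1/2)·(1/6) = 7/12.
By Bayes' rule, P(vigorous | the display) = (1/2) / (7/12) = 6/7.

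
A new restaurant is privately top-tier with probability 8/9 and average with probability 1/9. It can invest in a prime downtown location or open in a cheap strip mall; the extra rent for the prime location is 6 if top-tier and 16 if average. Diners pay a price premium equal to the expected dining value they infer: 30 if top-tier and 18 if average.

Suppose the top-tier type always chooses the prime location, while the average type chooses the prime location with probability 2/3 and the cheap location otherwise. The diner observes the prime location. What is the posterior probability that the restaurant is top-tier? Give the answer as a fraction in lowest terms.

P(the prime location) = (8/9)·1 + (1/9)·(2/3) = 26/27.
By Bayes' rule, P(top-tier | the prime location) = (8/9) / (26/27) = 12/13.

12/13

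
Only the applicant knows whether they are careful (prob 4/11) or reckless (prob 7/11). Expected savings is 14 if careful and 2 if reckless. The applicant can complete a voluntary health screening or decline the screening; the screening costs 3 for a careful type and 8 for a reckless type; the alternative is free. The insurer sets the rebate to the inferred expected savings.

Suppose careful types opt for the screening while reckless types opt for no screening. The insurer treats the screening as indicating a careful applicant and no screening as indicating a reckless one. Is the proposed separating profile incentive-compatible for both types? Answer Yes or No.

No

Under these beliefs, the screening earns rebate 14 and no screening earns rebate 2.
careful: the screening nets 14 − 3 = 11; no screening nets 2. careful prefers the screening.
reckless: the screening nets 14 − 8 = 6; no screening nets 2. reckless would deviate to the screening.
reckless has a profitable deviation, so the profile is not an equilibrium.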